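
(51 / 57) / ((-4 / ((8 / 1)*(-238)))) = 8092 / 19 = 425.89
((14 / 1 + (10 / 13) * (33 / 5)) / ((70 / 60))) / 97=1488 / 8827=0.17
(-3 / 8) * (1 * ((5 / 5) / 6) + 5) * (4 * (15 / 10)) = -11.62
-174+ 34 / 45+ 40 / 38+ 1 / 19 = -147179 / 855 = -172.14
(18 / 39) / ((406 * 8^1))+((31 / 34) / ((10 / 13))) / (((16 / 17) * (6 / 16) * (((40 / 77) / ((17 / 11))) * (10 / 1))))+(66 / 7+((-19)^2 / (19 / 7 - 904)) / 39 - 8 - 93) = -10341587005199 / 114167664000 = -90.58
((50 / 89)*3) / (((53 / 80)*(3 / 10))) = 40000 / 4717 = 8.48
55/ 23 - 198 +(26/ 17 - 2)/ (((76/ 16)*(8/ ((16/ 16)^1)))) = -195.62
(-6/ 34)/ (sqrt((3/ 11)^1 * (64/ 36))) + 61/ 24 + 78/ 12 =217/ 24 -3 * sqrt(33)/ 68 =8.79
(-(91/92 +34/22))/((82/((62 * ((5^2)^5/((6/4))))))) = -258837890625/20746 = -12476520.32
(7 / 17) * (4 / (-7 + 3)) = -7 / 17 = -0.41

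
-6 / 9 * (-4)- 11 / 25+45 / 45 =242 / 75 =3.23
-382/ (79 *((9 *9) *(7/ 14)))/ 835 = -764/ 5343165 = -0.00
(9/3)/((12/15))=15/4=3.75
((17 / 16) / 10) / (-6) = -17 / 960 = -0.02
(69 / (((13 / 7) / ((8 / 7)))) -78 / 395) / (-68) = -108513 / 174590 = -0.62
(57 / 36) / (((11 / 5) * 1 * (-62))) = -0.01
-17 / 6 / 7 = -17 / 42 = -0.40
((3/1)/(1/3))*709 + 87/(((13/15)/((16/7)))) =601551/91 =6610.45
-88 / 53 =-1.66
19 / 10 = 1.90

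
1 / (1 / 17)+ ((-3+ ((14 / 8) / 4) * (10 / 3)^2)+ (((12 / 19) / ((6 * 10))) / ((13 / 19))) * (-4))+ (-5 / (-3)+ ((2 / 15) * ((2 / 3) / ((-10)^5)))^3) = 20.47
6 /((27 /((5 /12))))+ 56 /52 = 821 /702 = 1.17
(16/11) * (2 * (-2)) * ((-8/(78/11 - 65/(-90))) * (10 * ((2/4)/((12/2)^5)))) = 160/41769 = 0.00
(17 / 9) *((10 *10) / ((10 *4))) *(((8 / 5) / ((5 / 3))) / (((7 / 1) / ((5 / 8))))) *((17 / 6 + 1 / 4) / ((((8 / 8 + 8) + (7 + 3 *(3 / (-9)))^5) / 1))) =0.00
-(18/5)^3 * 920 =-1073088/25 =-42923.52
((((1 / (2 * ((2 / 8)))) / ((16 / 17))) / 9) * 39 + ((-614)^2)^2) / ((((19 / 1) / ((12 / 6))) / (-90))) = -51165354249075 / 38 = -1346456690765.13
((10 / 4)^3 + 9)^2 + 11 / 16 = 38853 / 64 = 607.08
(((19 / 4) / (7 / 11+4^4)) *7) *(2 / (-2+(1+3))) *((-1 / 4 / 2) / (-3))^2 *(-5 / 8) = -7315 / 52033536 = -0.00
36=36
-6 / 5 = -1.20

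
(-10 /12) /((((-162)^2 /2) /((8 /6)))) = -5 /59049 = -0.00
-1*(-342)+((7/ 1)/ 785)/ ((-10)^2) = 342.00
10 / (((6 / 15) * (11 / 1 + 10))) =25 / 21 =1.19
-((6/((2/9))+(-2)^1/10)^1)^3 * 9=-21654936/125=-173239.49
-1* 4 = -4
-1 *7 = -7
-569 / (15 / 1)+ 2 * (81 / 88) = -23821 / 660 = -36.09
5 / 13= 0.38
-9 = -9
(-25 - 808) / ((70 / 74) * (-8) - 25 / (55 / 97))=339031 / 21025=16.13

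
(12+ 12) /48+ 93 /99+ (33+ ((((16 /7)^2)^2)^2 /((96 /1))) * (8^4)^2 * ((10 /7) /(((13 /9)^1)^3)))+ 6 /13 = 361143858336540787175 /5851353722214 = 61719710.60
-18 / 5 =-3.60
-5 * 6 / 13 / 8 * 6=-45 / 26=-1.73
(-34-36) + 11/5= -339/5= -67.80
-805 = -805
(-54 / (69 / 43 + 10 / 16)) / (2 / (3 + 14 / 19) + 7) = -3.21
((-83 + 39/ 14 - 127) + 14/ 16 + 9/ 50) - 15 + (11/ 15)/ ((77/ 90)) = -308423/ 1400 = -220.30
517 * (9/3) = 1551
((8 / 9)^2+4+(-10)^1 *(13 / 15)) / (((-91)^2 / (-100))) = 31400 / 670761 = 0.05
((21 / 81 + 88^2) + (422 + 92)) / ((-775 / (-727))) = 7746.78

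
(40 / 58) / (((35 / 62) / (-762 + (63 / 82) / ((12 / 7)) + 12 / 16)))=-1105119 / 1189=-929.45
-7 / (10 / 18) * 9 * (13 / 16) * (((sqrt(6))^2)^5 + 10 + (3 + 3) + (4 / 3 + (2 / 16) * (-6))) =-229756527 / 320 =-717989.15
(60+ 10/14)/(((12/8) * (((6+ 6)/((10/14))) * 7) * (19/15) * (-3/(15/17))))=-3125/39102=-0.08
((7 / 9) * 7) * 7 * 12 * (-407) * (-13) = 7259252 / 3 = 2419750.67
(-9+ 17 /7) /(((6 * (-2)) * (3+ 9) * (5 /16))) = 46 /315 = 0.15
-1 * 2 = -2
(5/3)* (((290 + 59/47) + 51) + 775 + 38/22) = 964190/517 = 1864.97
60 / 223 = 0.27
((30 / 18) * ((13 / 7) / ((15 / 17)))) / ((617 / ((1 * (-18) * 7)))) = -442 / 617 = -0.72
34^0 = 1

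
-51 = -51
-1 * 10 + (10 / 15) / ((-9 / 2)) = -10.15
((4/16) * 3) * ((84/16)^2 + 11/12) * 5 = 6835/64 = 106.80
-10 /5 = -2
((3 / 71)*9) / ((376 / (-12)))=-81 / 6674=-0.01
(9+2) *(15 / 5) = 33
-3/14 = -0.21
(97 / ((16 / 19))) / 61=1843 / 976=1.89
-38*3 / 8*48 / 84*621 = -5056.71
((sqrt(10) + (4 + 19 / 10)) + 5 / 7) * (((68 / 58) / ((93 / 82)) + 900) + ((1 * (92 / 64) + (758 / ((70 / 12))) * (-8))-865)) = -700726795789 / 105722400-1513448803 * sqrt(10) / 1510320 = -9796.82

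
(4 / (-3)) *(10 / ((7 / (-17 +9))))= 320 / 21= 15.24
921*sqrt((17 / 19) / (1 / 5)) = 921*sqrt(1615) / 19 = 1948.01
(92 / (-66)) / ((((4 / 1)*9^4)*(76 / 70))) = -805 / 16454988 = -0.00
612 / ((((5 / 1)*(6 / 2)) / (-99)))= -20196 / 5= -4039.20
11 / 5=2.20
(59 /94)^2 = 0.39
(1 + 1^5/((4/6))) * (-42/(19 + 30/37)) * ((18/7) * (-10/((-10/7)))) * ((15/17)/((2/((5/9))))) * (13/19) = -3787875/236759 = -16.00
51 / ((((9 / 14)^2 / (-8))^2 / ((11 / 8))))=57470336 / 2187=26278.16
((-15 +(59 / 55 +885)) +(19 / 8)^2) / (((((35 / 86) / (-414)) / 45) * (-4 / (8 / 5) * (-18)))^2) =244499449947831 / 269500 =907233580.51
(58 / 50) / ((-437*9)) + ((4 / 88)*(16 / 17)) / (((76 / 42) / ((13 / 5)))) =1124797 / 18386775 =0.06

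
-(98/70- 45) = 218/5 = 43.60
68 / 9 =7.56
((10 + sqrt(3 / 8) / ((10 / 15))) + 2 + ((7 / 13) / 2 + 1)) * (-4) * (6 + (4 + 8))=-12420 / 13 -27 * sqrt(6)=-1021.52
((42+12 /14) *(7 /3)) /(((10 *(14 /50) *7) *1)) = 250 /49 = 5.10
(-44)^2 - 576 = 1360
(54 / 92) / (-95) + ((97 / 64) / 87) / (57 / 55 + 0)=388021 / 36498240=0.01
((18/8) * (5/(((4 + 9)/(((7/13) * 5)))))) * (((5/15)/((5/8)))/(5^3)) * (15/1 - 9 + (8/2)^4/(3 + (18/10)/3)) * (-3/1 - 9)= -9.20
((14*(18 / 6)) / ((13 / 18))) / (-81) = -28 / 39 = -0.72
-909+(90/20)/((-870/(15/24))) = -843555/928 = -909.00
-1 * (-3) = 3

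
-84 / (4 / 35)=-735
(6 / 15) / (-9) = -2 / 45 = -0.04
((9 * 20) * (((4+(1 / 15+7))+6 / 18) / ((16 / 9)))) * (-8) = -9234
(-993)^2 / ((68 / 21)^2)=94041.44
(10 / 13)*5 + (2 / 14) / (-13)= 349 / 91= 3.84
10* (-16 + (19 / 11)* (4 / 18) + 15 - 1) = -1600 / 99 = -16.16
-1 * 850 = -850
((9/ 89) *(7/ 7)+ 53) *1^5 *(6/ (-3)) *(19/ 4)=-44897/ 89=-504.46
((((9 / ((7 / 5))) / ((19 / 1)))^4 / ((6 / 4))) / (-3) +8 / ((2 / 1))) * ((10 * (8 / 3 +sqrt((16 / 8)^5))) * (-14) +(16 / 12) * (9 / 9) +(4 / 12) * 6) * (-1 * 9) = 4164803141220 / 312900721 +900497976480 * sqrt(2) / 44700103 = 41800.09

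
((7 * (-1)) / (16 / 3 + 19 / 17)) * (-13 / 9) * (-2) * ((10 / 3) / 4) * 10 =-11050 / 423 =-26.12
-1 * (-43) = 43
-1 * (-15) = 15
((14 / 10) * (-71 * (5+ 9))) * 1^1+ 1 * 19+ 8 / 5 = -1371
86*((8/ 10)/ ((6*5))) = 2.29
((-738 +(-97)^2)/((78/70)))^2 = 544989025/9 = 60554336.11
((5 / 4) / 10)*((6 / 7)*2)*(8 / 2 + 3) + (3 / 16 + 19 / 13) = 655 / 208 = 3.15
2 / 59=0.03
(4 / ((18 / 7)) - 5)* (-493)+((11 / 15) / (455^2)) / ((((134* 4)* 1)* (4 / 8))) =4239710520533 / 2496721500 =1698.11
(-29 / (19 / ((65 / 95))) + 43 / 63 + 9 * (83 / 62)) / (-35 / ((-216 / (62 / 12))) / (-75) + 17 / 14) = 17797195800 / 1832201711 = 9.71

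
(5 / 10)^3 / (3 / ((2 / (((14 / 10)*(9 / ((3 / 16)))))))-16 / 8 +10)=5 / 4352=0.00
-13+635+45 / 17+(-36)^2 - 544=23403 / 17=1376.65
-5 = -5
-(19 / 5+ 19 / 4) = -171 / 20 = -8.55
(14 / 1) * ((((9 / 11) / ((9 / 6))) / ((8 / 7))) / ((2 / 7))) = 1029 / 44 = 23.39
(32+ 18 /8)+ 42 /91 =1805 /52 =34.71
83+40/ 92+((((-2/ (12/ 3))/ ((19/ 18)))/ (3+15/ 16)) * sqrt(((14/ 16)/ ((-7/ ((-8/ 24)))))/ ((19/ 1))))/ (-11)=4 * sqrt(114)/ 83391+1919/ 23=83.44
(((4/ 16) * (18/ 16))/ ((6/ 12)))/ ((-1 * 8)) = -9/ 128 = -0.07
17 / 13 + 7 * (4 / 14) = 43 / 13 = 3.31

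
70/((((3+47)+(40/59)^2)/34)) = 828478/17565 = 47.17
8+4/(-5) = 36/5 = 7.20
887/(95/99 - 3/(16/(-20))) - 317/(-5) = 469493/1865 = 251.74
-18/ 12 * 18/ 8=-27/ 8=-3.38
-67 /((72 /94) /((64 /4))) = -1399.56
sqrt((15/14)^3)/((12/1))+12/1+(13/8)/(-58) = 5 * sqrt(210)/784+5555/464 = 12.06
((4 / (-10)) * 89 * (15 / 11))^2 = 285156 / 121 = 2356.66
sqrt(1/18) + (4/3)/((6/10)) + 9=sqrt(2)/6 + 101/9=11.46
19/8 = 2.38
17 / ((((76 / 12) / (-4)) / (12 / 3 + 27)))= -6324 / 19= -332.84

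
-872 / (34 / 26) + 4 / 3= -665.49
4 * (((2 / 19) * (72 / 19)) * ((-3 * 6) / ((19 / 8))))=-82944 / 6859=-12.09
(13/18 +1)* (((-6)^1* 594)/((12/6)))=-3069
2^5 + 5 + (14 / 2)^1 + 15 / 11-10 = 389 / 11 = 35.36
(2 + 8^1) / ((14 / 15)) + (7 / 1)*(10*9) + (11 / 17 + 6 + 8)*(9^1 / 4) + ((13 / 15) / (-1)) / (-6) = 14433109 / 21420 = 673.81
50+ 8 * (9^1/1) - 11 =111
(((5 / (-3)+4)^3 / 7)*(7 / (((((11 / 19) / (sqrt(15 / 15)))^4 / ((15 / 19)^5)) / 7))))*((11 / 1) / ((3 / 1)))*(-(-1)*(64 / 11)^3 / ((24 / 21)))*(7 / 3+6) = 43025920000000 / 33659659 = 1278263.69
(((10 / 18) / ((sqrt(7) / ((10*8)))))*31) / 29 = 12400*sqrt(7) / 1827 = 17.96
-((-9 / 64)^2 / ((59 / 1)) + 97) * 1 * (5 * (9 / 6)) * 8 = -351622335 / 60416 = -5820.02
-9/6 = -3/2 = -1.50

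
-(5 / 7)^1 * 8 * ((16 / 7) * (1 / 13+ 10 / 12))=-22720 / 1911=-11.89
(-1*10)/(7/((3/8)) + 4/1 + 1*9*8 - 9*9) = -30/41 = -0.73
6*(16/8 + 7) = 54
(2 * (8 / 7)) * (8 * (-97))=-12416 / 7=-1773.71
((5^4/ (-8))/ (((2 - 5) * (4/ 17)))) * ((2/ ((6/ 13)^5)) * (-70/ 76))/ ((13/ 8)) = -10621121875/ 1772928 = -5990.72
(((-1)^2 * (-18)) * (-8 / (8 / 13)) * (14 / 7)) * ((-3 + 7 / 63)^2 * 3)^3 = 16063620352 / 2187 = 7345048.17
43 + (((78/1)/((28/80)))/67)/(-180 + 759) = 3892751/90517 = 43.01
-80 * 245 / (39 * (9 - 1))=-2450 / 39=-62.82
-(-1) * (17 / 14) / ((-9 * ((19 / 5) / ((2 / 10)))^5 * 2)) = -17 / 623976948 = -0.00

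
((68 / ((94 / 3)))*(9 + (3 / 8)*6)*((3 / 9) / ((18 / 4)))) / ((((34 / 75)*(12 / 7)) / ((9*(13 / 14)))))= 19.45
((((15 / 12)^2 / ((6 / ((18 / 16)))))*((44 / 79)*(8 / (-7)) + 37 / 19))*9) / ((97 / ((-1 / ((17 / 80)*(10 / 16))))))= -9296775 / 34652086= -0.27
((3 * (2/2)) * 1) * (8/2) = 12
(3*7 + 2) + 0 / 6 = 23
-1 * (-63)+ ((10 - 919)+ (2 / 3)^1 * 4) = -2530 / 3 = -843.33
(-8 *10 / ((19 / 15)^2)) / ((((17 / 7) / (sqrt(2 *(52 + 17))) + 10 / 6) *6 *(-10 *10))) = 1014300 / 20029363- 10710 *sqrt(138) / 20029363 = 0.04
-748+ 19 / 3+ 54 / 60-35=-23273 / 30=-775.77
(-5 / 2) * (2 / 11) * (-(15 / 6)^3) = 625 / 88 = 7.10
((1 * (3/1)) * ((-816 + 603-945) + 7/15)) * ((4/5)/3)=-69452/75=-926.03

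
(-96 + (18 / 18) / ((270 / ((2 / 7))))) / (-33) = 90719 / 31185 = 2.91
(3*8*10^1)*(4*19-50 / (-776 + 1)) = 565920 / 31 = 18255.48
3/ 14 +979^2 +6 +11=13418415/ 14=958458.21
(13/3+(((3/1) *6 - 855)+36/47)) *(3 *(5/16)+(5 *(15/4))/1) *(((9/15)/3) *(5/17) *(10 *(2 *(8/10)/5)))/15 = -821086/3995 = -205.53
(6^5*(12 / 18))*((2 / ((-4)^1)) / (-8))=324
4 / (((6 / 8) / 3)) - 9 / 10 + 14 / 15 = 481 / 30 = 16.03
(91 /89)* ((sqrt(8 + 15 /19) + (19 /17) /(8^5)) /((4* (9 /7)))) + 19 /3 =637* sqrt(3173) /60876 + 11303792455 /1784807424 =6.92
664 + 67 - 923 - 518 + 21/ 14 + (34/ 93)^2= -12253321/ 17298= -708.37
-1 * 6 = -6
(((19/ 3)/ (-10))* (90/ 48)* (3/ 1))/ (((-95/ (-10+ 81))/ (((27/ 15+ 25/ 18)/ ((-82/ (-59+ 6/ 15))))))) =145621/ 24000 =6.07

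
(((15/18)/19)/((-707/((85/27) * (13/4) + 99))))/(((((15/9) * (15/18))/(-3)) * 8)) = 11797/6447840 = 0.00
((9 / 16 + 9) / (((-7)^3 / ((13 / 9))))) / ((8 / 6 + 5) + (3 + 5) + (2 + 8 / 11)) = -7293 / 3089744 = -0.00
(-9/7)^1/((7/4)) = -0.73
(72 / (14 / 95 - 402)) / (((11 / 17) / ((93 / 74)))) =-1351755 / 3884408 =-0.35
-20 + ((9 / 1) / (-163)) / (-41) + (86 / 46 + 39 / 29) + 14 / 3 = -162044741 / 13372683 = -12.12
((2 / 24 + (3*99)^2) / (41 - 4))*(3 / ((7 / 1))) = 1058509 / 1036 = 1021.73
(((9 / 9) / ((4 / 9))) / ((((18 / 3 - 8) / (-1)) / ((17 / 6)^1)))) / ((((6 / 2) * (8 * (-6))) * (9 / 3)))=-17 / 2304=-0.01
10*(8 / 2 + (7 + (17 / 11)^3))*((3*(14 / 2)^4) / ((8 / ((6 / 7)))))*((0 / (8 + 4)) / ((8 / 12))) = 0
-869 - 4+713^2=507496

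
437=437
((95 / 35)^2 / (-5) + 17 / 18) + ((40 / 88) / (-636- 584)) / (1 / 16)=-1583083 / 2959110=-0.53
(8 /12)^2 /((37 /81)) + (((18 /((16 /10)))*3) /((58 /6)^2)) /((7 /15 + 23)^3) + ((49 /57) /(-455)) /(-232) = 0.97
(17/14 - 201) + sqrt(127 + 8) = -2797/14 + 3 * sqrt(15) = -188.17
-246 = -246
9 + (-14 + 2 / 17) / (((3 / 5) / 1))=-721 / 51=-14.14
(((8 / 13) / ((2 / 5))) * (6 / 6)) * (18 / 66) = 0.42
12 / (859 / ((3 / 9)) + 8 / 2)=12 / 2581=0.00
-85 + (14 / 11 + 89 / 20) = -17441 / 220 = -79.28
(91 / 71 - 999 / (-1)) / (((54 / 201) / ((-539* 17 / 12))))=-10900167355 / 3834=-2843027.48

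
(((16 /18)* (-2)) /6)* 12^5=-73728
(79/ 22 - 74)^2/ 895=2399401/ 433180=5.54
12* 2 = 24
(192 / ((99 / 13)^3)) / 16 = 0.03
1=1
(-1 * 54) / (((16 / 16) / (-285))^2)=-4386150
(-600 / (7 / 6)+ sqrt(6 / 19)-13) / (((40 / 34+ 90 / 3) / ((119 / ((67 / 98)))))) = -52268251 / 17755+ 99127*sqrt(114) / 337345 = -2940.72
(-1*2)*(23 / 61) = -46 / 61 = -0.75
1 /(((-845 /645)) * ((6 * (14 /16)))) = -172 /1183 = -0.15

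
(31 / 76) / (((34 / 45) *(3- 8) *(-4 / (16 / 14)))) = 279 / 9044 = 0.03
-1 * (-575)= 575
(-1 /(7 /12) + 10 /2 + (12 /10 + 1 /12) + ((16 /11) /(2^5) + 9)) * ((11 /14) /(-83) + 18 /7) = 187250323 /5368440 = 34.88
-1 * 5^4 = -625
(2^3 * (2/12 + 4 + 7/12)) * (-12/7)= -456/7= -65.14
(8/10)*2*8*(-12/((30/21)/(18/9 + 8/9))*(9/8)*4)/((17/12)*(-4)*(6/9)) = 157248/425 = 370.00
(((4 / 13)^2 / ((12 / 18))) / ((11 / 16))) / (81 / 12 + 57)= 512 / 158015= 0.00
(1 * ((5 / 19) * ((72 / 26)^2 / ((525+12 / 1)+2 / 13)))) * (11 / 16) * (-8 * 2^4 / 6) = -95040 / 1724801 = -0.06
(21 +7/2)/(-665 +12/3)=-49/1322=-0.04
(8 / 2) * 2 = 8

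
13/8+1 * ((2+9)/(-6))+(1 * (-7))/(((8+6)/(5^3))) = -1505/24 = -62.71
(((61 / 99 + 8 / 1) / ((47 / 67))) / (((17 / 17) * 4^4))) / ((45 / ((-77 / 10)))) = -400057 / 48729600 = -0.01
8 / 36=2 / 9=0.22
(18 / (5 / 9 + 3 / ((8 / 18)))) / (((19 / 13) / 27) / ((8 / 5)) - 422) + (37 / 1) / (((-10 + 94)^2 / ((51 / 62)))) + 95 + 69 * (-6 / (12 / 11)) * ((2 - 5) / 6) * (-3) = -21551039728037525 / 45442214866272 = -474.25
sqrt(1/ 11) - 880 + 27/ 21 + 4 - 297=-8202/ 7 + sqrt(11)/ 11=-1171.41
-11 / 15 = -0.73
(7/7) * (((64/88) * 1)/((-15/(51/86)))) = -68/2365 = -0.03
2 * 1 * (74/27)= 148/27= 5.48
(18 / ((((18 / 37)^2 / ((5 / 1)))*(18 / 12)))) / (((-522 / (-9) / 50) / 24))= 1369000 / 261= 5245.21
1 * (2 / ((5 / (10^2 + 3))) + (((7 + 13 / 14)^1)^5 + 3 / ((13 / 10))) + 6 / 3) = 1096878684207 / 34958560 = 31376.54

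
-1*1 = -1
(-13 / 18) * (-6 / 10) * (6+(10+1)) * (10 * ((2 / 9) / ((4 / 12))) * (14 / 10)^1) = 3094 / 45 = 68.76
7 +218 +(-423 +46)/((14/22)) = -2572/7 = -367.43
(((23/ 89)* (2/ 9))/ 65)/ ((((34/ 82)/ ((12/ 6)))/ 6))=7544/ 295035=0.03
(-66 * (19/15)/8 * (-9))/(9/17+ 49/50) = 159885/2566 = 62.31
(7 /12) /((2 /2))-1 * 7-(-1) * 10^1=43 /12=3.58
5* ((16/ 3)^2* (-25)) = -32000/ 9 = -3555.56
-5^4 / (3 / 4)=-2500 / 3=-833.33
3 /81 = 1 /27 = 0.04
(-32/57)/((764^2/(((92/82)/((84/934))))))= -21482/1790378037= -0.00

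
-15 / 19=-0.79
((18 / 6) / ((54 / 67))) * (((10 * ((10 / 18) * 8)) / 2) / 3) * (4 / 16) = 1675 / 243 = 6.89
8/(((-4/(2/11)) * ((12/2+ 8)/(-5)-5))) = 20/429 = 0.05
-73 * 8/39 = -14.97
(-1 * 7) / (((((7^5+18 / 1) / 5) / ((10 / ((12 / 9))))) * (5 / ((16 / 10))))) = -84 / 16825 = -0.00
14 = 14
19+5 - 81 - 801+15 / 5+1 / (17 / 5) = -14530 / 17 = -854.71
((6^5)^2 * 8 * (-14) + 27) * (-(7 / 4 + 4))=155760868755 / 4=38940217188.75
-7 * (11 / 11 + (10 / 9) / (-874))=-27496 / 3933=-6.99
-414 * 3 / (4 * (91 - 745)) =0.47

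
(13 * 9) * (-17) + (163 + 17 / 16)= -29199 / 16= -1824.94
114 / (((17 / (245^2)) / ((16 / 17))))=109485600 / 289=378842.91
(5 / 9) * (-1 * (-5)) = 25 / 9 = 2.78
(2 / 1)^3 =8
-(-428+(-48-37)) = 513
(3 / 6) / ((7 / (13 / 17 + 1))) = 15 / 119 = 0.13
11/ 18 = 0.61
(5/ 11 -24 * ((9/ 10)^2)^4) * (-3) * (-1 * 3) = -12222376137/ 137500000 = -88.89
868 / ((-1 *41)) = -868 / 41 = -21.17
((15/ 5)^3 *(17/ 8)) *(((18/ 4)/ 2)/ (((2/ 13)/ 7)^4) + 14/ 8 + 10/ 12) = 283283239779/ 512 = 553287577.69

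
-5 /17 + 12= 199 /17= 11.71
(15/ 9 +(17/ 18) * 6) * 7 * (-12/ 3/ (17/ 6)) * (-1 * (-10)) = -724.71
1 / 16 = 0.06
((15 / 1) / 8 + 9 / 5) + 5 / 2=6.18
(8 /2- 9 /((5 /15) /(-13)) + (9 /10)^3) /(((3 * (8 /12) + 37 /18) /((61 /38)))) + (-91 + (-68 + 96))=1478277 /19000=77.80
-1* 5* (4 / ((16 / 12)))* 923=-13845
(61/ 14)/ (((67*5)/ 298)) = 9089/ 2345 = 3.88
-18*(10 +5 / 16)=-1485 / 8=-185.62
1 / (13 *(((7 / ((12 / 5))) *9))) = 4 / 1365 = 0.00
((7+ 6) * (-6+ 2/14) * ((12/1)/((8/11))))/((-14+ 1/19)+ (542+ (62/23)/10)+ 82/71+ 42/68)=-4217034705/1779293467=-2.37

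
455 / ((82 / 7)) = 3185 / 82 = 38.84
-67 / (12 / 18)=-100.50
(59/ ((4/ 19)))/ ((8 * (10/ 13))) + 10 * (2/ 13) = 195849/ 4160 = 47.08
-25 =-25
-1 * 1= -1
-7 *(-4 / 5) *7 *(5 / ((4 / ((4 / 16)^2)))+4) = 12789 / 80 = 159.86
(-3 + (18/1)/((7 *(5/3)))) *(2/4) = -51/70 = -0.73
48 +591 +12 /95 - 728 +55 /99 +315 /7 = -37037 /855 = -43.32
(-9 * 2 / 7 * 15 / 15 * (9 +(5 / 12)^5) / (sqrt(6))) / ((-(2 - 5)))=-2242613 * sqrt(6) / 1741824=-3.15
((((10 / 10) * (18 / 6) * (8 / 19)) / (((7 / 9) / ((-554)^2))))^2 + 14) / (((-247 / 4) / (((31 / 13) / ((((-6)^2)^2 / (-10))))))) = 340602839128719605 / 4600749699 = 74032029.87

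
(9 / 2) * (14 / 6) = 10.50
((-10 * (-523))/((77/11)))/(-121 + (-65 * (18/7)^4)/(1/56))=-256270/54629023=-0.00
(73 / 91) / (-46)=-73 / 4186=-0.02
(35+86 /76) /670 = 0.05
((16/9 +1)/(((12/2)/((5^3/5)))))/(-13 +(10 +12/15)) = -3125/594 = -5.26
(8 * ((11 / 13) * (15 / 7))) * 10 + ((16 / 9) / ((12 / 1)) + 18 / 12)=720899 / 4914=146.70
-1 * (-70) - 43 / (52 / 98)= -287 / 26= -11.04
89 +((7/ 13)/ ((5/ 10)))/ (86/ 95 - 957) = 105087823/ 1180777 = 89.00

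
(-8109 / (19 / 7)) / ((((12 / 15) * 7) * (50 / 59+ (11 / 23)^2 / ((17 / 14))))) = -21512649915 / 41769296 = -515.04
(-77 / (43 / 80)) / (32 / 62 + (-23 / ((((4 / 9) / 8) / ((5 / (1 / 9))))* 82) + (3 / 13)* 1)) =25445420 / 40222243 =0.63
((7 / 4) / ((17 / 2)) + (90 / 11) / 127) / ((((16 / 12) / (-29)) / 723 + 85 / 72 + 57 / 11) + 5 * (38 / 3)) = 358927084 / 92545645109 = 0.00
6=6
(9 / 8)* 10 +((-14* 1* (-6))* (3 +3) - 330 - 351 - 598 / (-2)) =533 / 4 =133.25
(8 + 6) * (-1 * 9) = -126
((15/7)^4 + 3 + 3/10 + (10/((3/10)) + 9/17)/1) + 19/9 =221729939/3673530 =60.36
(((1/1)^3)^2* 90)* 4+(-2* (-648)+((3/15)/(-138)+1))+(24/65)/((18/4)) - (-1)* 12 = 4990551/2990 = 1669.08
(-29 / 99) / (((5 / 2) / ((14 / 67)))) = -812 / 33165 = -0.02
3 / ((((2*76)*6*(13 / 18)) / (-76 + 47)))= -261 / 1976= -0.13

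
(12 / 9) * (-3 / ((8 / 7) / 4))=-14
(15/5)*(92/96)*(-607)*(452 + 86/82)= -259325575/328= -790626.75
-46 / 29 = -1.59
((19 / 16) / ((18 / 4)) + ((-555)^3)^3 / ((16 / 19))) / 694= -854344363418147658322265587 / 99936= -8548914939742912046932.69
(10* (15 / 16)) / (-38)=-75 / 304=-0.25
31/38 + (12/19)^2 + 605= 437687/722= 606.21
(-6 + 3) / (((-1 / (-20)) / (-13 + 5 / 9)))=746.67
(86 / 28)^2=1849 / 196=9.43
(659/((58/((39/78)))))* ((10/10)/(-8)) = -659/928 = -0.71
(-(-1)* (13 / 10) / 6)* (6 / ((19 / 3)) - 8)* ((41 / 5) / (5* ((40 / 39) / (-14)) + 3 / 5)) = -3249701 / 60610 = -53.62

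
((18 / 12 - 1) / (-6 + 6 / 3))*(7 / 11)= -7 / 88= -0.08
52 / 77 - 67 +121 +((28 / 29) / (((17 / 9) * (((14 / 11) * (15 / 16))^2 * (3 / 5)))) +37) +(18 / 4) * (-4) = 42292571 / 569415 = 74.27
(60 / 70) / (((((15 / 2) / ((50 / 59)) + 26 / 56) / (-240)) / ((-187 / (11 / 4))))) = 244800 / 163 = 1501.84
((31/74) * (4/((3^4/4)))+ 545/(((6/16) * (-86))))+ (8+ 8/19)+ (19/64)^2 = -83315923795/10029256704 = -8.31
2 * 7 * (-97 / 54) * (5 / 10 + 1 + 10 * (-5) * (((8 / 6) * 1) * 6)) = 541163 / 54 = 10021.54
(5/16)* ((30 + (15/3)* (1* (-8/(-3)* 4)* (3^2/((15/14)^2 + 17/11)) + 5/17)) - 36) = 85729105/1579504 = 54.28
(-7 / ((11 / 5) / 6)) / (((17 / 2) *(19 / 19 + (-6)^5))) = 84 / 290785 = 0.00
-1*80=-80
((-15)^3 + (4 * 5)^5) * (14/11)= 44752750/11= 4068431.82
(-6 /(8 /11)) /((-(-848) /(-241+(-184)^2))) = -1109295 /3392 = -327.03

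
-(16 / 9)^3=-4096 / 729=-5.62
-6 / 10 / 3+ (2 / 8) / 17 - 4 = -1423 / 340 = -4.19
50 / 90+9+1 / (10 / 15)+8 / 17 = 3527 / 306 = 11.53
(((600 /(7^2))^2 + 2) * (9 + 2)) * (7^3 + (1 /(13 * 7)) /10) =573262.12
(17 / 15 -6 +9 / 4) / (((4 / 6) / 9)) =-1413 / 40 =-35.32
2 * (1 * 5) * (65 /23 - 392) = -89510 /23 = -3891.74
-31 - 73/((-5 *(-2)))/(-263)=-81457/2630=-30.97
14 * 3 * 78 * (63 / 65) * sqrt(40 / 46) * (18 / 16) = 35721 * sqrt(115) / 115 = 3331.00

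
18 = 18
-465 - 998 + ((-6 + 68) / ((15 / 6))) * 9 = -6199 / 5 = -1239.80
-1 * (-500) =500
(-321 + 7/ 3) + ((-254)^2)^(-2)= -3979172428733/ 12486942768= -318.67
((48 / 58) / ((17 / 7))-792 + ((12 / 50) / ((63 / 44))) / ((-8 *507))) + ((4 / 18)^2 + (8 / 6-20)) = -956951580707 / 1181018475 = -810.28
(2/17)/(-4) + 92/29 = 3099/986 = 3.14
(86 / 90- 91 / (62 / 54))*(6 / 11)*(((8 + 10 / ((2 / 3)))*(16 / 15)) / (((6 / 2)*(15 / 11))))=-80394752 / 313875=-256.14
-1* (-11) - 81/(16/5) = -229/16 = -14.31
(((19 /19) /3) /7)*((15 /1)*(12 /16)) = 15 /28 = 0.54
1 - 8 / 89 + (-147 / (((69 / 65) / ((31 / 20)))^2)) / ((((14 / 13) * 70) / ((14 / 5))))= -1212512891 / 112994400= -10.73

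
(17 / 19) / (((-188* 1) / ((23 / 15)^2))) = -8993 / 803700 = -0.01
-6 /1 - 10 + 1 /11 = -175 /11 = -15.91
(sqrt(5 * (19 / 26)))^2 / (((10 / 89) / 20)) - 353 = 3866 / 13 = 297.38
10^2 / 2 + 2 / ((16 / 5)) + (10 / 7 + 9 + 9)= 3923 / 56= 70.05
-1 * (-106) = 106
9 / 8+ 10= 89 / 8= 11.12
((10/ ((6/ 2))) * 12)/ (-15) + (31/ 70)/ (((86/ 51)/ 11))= 0.22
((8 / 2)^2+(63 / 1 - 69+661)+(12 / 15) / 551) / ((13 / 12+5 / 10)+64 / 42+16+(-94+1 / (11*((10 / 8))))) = -569371572 / 63487873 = -8.97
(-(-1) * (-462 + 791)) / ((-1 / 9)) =-2961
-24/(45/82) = -656/15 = -43.73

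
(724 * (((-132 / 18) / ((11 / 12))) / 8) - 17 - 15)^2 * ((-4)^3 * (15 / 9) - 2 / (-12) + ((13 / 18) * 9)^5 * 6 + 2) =39729146247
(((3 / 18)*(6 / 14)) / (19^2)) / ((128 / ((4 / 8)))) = 1 / 1293824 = 0.00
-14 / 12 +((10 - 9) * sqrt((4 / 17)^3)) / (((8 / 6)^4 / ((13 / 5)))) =-7 / 6 +1053 * sqrt(17) / 46240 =-1.07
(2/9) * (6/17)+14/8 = 373/204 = 1.83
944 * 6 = 5664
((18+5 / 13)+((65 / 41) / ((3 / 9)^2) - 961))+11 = -488946 / 533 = -917.35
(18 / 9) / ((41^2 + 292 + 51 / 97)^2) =9409 / 18323105312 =0.00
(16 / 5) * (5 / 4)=4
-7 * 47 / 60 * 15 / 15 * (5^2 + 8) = -3619 / 20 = -180.95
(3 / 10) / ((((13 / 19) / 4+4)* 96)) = 0.00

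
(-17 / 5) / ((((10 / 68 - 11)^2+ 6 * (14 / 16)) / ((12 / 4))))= -0.08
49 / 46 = 1.07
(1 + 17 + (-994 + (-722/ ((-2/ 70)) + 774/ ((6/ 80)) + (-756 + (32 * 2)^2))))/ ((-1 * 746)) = -18977/ 373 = -50.88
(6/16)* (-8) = -3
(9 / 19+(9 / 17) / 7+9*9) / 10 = 184383 / 22610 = 8.15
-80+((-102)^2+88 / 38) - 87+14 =194813 / 19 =10253.32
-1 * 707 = -707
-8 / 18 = -4 / 9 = -0.44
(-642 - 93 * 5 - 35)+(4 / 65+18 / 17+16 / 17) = -1139.94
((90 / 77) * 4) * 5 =23.38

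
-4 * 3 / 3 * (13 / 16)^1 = -13 / 4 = -3.25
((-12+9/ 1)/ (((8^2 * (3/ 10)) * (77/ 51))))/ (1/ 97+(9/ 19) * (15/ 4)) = -469965/ 8113336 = -0.06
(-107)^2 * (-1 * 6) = -68694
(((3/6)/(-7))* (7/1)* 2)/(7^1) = -1/7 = -0.14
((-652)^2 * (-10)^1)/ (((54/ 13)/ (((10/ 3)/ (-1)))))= 276317600/ 81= 3411328.40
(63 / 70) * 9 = 81 / 10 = 8.10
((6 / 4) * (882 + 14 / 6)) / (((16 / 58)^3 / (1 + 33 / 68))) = 6535105717 / 69632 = 93852.05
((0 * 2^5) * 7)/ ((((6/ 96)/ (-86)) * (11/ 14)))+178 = 178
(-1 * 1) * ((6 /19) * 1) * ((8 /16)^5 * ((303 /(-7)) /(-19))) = -909 /40432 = -0.02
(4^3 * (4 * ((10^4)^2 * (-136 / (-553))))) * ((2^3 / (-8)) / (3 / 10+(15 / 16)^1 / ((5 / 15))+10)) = -278528000000000 / 580097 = -480140390.31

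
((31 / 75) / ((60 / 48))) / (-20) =-0.02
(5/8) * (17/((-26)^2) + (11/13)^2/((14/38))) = 46575/37856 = 1.23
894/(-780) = -149/130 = -1.15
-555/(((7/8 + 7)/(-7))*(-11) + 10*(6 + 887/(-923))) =-4098120/463457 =-8.84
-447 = -447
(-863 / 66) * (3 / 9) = -863 / 198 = -4.36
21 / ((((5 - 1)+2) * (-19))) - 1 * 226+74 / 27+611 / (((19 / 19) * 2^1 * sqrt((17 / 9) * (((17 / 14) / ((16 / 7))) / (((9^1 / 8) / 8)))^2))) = -229253 / 1026+16497 * sqrt(17) / 1156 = -164.60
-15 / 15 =-1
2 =2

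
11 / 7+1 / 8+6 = 431 / 56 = 7.70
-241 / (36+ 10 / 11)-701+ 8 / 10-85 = -1607211 / 2030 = -791.73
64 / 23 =2.78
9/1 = 9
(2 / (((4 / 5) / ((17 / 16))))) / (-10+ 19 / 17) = -1445 / 4832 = -0.30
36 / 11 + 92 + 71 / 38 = 40605 / 418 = 97.14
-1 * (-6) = 6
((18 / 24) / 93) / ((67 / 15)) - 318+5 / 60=-3961855 / 12462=-317.91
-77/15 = -5.13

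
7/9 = 0.78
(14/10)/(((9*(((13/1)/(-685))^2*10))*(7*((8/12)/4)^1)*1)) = 18769/507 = 37.02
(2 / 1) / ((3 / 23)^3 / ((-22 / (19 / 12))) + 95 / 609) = 1304107728 / 101611981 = 12.83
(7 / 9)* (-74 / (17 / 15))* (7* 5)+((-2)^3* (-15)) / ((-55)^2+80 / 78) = -2139564214 / 1203753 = -1777.41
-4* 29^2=-3364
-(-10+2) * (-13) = -104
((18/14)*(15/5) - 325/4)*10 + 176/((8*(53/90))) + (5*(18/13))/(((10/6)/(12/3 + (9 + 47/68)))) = -55729204/81991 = -679.70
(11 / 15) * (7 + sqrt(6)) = 11 * sqrt(6) / 15 + 77 / 15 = 6.93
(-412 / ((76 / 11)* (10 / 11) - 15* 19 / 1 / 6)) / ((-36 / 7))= -1.94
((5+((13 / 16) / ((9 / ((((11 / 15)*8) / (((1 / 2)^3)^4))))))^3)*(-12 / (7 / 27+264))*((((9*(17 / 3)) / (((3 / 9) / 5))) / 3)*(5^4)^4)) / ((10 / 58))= -12093302939213688053710937500 / 115587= -104625113024939552490426.60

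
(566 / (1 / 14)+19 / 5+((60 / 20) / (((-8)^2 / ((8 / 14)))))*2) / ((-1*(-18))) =739933 / 1680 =440.44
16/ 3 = 5.33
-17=-17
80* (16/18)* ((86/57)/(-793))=-55040/406809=-0.14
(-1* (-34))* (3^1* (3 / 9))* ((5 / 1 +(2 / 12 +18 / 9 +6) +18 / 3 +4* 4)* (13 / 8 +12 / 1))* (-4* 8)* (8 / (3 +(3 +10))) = -781966 / 3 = -260655.33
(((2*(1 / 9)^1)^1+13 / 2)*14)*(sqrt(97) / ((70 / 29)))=3509*sqrt(97) / 90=384.00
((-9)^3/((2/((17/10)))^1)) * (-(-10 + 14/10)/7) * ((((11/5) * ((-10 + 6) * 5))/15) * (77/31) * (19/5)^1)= 408378267/19375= 21077.59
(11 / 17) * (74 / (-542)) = -407 / 4607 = -0.09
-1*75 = -75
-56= -56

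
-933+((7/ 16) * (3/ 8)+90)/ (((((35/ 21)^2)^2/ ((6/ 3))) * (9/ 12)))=-9018393/ 10000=-901.84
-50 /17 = -2.94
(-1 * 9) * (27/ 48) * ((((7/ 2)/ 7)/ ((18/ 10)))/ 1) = -45/ 32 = -1.41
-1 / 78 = -0.01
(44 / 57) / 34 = 22 / 969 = 0.02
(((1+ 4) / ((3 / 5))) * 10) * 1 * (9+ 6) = 1250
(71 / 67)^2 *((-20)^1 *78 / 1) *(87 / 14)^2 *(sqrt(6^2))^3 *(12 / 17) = -38570458979520 / 3739337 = -10314785.48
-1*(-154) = 154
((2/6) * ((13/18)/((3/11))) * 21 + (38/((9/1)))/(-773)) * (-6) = -773545/6957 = -111.19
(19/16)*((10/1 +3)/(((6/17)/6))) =4199/16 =262.44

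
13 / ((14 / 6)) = 39 / 7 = 5.57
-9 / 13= -0.69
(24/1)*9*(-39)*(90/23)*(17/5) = -2577744/23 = -112075.83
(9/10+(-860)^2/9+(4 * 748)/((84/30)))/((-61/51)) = -891578039/12810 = -69600.16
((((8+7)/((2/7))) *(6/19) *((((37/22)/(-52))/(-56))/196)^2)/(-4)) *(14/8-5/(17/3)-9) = 4866795/16629020572516352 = 0.00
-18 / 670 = -9 / 335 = -0.03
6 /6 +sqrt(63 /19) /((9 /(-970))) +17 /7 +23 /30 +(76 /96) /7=517 /120-970 * sqrt(133) /57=-191.95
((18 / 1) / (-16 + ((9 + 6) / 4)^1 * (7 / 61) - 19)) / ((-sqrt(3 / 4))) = 2928 * sqrt(3) / 8435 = 0.60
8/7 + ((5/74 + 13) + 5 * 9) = 30671/518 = 59.21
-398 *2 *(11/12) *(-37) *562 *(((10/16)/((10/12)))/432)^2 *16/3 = 22759033/93312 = 243.90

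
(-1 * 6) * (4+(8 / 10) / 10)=-612 / 25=-24.48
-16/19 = -0.84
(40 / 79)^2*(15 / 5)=4800 / 6241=0.77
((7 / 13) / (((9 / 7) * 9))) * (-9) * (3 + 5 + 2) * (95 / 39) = -46550 / 4563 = -10.20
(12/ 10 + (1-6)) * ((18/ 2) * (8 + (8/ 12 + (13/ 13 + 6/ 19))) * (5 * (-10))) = 17070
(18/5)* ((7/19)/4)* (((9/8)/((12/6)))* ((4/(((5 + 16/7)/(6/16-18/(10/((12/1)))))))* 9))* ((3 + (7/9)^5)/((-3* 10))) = 1344780059/627912000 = 2.14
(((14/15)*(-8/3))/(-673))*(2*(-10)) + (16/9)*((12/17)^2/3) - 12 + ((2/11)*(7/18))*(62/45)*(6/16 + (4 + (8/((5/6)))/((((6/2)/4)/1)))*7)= -150048793/525141900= -0.29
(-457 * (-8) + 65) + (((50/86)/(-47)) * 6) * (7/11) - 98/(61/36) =4967519593/1356091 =3663.12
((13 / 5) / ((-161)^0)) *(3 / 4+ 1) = 91 / 20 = 4.55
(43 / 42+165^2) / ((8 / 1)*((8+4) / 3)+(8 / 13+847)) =14865409 / 480270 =30.95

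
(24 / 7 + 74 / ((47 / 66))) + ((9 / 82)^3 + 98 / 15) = 309862488991 / 2721001080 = 113.88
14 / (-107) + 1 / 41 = -0.11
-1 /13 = -0.08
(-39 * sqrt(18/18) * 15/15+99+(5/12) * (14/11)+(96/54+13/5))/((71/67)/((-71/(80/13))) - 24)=-55969589/20774160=-2.69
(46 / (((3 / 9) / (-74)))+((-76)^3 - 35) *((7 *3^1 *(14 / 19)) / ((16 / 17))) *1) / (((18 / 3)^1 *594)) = -366213571 / 180576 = -2028.03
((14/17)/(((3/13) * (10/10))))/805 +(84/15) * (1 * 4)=131402/5865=22.40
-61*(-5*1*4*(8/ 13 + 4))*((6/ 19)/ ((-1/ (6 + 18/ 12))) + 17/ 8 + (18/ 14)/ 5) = 133590/ 1729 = 77.26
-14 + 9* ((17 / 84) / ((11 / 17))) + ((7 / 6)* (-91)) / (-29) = -201617 / 26796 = -7.52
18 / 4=9 / 2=4.50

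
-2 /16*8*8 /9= -8 /9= -0.89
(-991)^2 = 982081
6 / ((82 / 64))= 192 / 41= 4.68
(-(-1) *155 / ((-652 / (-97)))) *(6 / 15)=3007 / 326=9.22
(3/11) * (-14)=-42/11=-3.82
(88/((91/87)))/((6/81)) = 103356/91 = 1135.78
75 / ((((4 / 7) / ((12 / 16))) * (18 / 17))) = 2975 / 32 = 92.97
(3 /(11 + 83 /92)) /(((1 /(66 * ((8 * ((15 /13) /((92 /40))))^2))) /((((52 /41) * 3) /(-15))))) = -60825600 /894907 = -67.97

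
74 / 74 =1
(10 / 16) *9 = 45 / 8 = 5.62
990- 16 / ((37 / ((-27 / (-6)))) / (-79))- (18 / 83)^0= 42281 / 37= 1142.73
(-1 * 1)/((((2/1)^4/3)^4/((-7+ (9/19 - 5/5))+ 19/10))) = 86589/12451840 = 0.01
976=976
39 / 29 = 1.34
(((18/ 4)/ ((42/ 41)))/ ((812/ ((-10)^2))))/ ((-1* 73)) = -3075/ 414932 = -0.01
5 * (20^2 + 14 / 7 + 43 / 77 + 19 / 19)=155370 / 77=2017.79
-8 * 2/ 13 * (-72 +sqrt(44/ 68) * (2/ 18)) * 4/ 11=4608/ 143 - 64 * sqrt(187)/ 21879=32.18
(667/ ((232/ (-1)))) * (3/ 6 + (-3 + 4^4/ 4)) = -2829/ 16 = -176.81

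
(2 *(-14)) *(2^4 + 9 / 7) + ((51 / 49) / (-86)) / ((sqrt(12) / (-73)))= -484 + 1241 *sqrt(3) / 8428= -483.74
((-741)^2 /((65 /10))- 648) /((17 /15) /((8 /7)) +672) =10059120 /80759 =124.56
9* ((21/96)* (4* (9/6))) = 189/16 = 11.81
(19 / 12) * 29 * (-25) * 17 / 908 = -234175 / 10896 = -21.49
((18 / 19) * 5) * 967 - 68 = 85738 / 19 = 4512.53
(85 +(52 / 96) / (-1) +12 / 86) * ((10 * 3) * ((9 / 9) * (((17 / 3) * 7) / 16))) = 51946475 / 8256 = 6291.97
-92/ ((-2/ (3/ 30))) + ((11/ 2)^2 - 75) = -803/ 20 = -40.15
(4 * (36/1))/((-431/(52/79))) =-7488/34049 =-0.22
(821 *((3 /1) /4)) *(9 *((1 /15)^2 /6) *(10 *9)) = 7389 /20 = 369.45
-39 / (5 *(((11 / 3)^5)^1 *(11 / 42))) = -398034 / 8857805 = -0.04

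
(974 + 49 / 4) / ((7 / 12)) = 11835 / 7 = 1690.71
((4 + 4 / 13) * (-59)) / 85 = -3304 / 1105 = -2.99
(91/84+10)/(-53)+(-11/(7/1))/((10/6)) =-25643/22260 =-1.15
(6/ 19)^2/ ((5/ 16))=576/ 1805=0.32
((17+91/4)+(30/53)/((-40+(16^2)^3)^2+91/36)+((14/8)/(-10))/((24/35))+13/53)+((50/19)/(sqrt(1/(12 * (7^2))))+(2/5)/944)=1208850642489818142194119/30418607987396738715840+700 * sqrt(3)/19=103.55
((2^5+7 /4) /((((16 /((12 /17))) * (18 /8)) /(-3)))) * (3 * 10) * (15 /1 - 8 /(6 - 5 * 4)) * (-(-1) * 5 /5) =-220725 /238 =-927.42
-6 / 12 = -1 / 2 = -0.50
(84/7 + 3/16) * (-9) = -1755/16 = -109.69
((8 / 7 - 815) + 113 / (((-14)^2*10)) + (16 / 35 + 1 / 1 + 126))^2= 1809646443361 / 3841600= 471065.82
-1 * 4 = -4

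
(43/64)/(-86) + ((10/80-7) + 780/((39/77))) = 196239/128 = 1533.12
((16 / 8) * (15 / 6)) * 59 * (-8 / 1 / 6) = -1180 / 3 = -393.33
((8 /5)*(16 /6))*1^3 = 64 /15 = 4.27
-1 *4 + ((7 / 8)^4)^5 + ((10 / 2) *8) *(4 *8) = 1471207632144634353377 / 1152921504606846976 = 1276.07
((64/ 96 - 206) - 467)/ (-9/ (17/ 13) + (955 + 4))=-34289/ 48558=-0.71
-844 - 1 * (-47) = -797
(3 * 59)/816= 59/272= 0.22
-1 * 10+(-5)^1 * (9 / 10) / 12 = -83 / 8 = -10.38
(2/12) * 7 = 7/6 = 1.17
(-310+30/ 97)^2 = 902401600/ 9409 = 95908.34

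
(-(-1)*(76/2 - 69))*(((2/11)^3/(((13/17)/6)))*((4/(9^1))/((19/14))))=-472192/986271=-0.48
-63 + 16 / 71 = -4457 / 71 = -62.77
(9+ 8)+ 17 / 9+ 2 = 188 / 9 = 20.89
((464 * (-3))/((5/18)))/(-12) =2088/5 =417.60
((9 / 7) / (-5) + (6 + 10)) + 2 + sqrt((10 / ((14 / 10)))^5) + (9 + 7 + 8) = 1461 / 35 + 12500 *sqrt(14) / 343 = 178.10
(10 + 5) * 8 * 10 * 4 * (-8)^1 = -38400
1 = 1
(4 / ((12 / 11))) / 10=11 / 30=0.37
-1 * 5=-5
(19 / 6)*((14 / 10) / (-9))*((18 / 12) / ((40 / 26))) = -1729 / 3600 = -0.48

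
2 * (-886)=-1772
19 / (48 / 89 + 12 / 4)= 5.37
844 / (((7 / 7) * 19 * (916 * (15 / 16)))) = 3376 / 65265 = 0.05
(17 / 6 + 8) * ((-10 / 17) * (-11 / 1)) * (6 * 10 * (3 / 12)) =17875 / 17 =1051.47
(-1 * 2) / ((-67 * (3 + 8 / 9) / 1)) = 0.01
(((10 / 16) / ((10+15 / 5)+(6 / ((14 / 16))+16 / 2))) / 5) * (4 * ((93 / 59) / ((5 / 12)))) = 1302 / 19175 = 0.07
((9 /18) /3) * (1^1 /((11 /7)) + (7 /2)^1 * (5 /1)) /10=133 /440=0.30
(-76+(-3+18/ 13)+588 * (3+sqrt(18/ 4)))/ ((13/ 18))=15876 * sqrt(2)/ 13+394614/ 169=4062.08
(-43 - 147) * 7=-1330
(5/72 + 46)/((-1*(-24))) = 3317/1728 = 1.92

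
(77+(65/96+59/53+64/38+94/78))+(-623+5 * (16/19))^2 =3048280091315/7959328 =382982.09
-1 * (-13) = 13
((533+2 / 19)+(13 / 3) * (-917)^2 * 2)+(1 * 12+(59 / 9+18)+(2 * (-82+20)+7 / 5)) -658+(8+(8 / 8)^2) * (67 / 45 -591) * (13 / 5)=31095063941 / 4275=7273699.17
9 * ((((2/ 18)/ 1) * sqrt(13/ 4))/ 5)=sqrt(13)/ 10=0.36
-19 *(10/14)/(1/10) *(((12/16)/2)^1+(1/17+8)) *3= -1634475/476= -3433.77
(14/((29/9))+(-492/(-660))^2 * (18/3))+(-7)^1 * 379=-232060781/87725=-2645.32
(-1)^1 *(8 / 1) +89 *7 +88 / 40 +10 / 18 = 27799 / 45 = 617.76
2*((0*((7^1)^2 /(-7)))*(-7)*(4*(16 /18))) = 0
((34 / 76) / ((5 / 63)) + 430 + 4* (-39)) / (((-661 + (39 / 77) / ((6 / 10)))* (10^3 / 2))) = -0.00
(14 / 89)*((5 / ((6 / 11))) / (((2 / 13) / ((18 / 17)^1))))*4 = 60060 / 1513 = 39.70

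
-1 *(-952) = 952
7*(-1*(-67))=469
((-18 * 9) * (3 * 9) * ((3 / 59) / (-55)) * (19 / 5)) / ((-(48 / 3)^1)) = -0.96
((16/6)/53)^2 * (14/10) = 448/126405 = 0.00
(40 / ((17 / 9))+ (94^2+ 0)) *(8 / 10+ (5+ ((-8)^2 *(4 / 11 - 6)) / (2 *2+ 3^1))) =-2651121204 / 6545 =-405060.54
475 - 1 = 474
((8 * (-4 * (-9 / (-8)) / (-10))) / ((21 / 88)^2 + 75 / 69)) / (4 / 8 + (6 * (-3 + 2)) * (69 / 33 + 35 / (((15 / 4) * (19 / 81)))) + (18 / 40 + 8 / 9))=-0.01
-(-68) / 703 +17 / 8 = 12495 / 5624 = 2.22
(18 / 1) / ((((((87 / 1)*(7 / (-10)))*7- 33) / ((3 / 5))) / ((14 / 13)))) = -504 / 19903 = -0.03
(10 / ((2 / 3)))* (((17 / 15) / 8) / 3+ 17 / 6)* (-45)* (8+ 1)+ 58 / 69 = -9659191 / 552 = -17498.53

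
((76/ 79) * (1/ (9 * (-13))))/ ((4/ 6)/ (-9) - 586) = 57/ 4062812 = 0.00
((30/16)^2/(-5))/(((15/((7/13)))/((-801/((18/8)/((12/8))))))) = 5607/416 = 13.48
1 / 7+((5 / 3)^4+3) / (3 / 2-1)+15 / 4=57437 / 2268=25.32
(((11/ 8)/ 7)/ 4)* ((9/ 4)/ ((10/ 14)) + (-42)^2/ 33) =1779/ 640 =2.78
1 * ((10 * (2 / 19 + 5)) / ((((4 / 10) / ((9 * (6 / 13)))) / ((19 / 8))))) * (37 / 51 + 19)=10977975 / 442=24837.05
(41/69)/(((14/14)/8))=328/69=4.75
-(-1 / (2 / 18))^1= 9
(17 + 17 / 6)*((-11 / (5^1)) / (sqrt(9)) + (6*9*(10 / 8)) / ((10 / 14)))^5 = 20960209647478009867 / 145800000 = 143760011299.57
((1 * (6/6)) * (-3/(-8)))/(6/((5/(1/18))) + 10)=45/1208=0.04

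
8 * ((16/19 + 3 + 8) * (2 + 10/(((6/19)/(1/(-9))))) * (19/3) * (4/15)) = -6560/27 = -242.96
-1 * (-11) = 11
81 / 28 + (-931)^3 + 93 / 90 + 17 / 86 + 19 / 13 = -189456774085639 / 234780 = -806954485.41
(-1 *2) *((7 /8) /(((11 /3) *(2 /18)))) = -189 /44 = -4.30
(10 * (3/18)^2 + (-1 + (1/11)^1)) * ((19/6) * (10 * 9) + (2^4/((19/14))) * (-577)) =15479125/3762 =4114.60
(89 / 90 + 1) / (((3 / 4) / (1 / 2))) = 179 / 135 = 1.33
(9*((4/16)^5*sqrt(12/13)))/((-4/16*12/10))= -15*sqrt(39)/3328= -0.03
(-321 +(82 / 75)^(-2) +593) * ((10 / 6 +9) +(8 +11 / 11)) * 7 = 757670389 / 20172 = 37560.50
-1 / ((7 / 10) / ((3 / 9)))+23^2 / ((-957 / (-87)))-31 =3838 / 231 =16.61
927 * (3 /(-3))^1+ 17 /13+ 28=-11670 /13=-897.69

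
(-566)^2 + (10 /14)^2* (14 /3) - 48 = 6726518 /21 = 320310.38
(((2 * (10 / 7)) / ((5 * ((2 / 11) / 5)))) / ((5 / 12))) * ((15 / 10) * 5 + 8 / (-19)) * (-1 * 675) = -23967900 / 133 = -180209.77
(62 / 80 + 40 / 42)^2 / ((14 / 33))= 23159411 / 3292800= 7.03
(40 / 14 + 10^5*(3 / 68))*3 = 1576020 / 119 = 13243.87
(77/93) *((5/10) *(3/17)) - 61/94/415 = 734869/10279135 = 0.07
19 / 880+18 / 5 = 3.62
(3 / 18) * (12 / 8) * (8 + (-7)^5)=-4199.75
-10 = -10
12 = 12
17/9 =1.89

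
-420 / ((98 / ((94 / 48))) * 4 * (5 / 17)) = -799 / 112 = -7.13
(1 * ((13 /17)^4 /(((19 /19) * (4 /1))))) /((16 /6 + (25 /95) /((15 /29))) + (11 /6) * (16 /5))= 2713295 /286978156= 0.01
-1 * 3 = -3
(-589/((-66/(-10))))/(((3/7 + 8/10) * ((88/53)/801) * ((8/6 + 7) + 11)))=-4375842975/2414192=-1812.55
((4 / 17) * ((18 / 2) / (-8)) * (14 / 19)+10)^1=3167 / 323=9.80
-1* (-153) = 153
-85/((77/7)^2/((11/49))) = -85/539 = -0.16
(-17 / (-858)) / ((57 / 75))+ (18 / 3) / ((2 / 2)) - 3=49331 / 16302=3.03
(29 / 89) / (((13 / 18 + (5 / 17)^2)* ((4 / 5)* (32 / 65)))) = 24514425 / 23963072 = 1.02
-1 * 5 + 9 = 4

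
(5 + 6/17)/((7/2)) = 26/17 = 1.53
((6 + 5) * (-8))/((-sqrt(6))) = 35.93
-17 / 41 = -0.41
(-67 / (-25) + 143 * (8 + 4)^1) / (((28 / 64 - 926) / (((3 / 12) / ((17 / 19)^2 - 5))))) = 15511087 / 140315275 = 0.11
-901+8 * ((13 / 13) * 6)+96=-757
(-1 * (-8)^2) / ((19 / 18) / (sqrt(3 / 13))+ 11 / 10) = 855360 / 43961 -273600 * sqrt(39) / 43961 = -19.41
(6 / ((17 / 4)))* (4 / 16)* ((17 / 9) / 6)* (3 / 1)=1 / 3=0.33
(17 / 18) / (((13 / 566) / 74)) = 356014 / 117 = 3042.85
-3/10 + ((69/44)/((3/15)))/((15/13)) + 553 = 123089/220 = 559.50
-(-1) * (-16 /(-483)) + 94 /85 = 46762 /41055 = 1.14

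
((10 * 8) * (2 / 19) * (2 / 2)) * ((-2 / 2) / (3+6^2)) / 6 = -80 / 2223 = -0.04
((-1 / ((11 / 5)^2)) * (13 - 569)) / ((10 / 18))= 206.78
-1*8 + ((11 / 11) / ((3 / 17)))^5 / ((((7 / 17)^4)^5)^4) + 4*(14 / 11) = 4261387251669424015331300130868277022757008808514796945767516917473228689867567443359751320684269611815451 / 108353304291166946002112060109401569069739469076955299853572430739506673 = 39328632195823269850941510000000000.00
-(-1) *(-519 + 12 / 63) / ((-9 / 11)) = 119845 / 189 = 634.10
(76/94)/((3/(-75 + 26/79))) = -224162/11139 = -20.12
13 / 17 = 0.76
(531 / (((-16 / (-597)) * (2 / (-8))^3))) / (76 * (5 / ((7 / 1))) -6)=-4438098 / 169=-26260.93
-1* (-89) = 89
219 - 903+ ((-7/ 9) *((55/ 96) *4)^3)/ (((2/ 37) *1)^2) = -1934773801/ 497664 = -3887.71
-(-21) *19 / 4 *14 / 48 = 931 / 32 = 29.09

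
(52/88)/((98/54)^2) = 9477/52822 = 0.18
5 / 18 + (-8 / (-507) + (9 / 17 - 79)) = -4042847 / 51714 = -78.18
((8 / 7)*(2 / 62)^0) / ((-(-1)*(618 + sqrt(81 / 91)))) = 21424 / 11585001 - 8*sqrt(91) / 27031669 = 0.00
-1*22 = -22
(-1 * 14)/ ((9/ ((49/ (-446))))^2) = -16807/ 8056098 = -0.00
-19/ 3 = -6.33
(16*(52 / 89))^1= 832 / 89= 9.35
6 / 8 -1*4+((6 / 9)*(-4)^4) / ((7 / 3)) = 1957 / 28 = 69.89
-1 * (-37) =37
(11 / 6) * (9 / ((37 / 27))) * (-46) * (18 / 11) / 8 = -16767 / 148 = -113.29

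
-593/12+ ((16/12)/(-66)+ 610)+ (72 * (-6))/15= 1052891/1980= 531.76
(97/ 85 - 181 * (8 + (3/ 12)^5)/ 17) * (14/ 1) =-51207359/ 43520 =-1176.64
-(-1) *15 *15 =225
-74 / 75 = -0.99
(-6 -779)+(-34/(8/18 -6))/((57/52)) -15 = -377348/475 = -794.42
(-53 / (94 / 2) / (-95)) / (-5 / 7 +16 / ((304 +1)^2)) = -6902455 / 415256609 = -0.02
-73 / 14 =-5.21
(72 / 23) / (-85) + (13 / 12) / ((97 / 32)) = 182368 / 568905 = 0.32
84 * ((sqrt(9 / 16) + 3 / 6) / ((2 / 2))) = 105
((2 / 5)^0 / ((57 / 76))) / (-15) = -4 / 45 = -0.09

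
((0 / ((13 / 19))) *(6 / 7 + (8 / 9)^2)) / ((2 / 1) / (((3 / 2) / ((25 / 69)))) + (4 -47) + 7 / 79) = 0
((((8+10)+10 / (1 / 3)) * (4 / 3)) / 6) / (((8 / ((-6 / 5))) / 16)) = -128 / 5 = -25.60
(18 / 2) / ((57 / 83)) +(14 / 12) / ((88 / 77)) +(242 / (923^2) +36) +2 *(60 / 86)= 1721302217257 / 33409247664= 51.52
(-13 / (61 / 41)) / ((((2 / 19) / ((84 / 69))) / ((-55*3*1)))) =23393370 / 1403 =16673.82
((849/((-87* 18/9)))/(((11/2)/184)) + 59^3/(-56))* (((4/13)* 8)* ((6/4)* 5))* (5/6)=-1710798325/29029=-58934.11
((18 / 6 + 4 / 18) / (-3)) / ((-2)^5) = 29 / 864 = 0.03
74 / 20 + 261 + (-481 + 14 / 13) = -27979 / 130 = -215.22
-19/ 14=-1.36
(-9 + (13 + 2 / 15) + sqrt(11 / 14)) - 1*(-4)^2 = -178 / 15 + sqrt(154) / 14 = -10.98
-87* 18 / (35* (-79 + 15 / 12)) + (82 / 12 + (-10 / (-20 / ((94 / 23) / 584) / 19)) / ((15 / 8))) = 272101391 / 36551830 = 7.44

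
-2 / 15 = -0.13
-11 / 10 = -1.10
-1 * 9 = -9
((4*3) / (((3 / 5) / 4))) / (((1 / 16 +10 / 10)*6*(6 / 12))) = 1280 / 51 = 25.10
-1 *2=-2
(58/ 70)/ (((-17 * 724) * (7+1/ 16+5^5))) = -116/ 5396919535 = -0.00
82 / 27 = 3.04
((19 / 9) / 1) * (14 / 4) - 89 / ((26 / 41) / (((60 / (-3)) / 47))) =738083 / 10998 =67.11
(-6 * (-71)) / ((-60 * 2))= -71 / 20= -3.55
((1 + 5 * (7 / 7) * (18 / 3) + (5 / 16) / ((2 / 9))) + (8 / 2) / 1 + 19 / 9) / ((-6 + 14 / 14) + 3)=-11093 / 576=-19.26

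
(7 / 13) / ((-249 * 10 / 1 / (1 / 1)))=-7 / 32370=-0.00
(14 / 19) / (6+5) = 14 / 209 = 0.07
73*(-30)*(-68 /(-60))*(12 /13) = -29784 /13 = -2291.08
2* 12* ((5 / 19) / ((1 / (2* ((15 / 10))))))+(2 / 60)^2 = 324019 / 17100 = 18.95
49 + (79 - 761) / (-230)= 5976 / 115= 51.97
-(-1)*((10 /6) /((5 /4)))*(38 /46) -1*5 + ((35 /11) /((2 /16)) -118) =-73201 /759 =-96.44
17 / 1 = 17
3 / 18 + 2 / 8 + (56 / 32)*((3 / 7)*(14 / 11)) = 181 / 132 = 1.37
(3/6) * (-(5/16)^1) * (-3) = 15/32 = 0.47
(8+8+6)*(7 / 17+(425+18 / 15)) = 797764 / 85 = 9385.46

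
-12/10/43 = -6/215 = -0.03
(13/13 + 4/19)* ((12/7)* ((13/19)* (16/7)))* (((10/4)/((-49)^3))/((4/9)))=-322920/2081093161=-0.00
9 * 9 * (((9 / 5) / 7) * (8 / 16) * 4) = 1458 / 35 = 41.66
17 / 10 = 1.70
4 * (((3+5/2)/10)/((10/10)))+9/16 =221/80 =2.76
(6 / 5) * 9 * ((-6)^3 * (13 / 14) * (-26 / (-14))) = -4022.89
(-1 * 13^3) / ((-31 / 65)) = 142805 / 31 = 4606.61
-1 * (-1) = 1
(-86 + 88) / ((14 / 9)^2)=81 / 98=0.83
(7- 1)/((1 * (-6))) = -1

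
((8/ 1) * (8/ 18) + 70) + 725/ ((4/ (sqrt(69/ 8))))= 662/ 9 + 725 * sqrt(138)/ 16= 605.86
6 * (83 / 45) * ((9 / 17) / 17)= 498 / 1445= 0.34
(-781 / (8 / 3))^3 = -12862247607 / 512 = -25121577.36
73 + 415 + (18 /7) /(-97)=331334 /679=487.97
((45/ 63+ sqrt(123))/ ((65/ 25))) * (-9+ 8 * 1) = -5 * sqrt(123)/ 13 - 25/ 91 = -4.54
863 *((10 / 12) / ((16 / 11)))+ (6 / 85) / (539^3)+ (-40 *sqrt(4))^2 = 8809568505482551 / 1277781083040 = 6894.43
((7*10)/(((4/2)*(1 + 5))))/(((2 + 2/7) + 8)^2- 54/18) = 0.06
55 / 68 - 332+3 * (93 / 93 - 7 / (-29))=-645765 / 1972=-327.47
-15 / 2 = -7.50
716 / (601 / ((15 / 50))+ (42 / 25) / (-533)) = 7155525 / 20020781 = 0.36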